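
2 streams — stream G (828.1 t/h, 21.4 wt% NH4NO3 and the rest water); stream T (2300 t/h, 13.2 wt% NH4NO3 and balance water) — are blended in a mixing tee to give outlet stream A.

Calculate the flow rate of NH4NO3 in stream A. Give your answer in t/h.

NH4NO3 out = NH4NO3 in = 828.1×0.214 + 2300×0.132 = 480.81 t/h.

480.8 t/h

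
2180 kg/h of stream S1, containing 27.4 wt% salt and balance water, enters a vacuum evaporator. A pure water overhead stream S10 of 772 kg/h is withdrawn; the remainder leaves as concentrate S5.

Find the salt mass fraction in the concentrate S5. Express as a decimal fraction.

salt is not removed: 2180×0.274 = 597.32 kg/h of salt enters S5.
Concentrate = 2180 − 772 = 1408 kg/h.
Mass fraction = 597.32/1408 = 0.424.

0.424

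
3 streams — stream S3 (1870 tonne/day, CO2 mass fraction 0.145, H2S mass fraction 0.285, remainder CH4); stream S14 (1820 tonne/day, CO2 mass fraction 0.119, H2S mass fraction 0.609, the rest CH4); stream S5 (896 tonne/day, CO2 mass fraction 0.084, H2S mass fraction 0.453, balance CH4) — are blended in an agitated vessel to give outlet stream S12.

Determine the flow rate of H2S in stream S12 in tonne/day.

H2S out = H2S in = 1870×0.285 + 1820×0.609 + 896×0.453 = 2047.2 tonne/day.

2047 tonne/day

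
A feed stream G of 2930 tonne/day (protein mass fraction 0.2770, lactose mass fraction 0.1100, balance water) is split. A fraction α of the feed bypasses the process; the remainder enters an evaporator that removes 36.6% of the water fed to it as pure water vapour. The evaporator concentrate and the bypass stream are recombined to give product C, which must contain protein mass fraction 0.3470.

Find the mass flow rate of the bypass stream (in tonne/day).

All 2930×0.277 = 811.61 tonne/day of protein reaches C, so C = 811.61/0.347 = 2338.9 tonne/day and vapour = 591.07 tonne/day.
The evaporator receives (1−α)·2930 of feed at 0.613 water and removes 0.366 of that water:
0.366×0.613×(1−α)×2930 = 591.07
(1−α) = 591.07/657.37 = 0.8991;  α = 0.1009.
Bypass flow = 0.1009×2930 = 295.52 tonne/day.

295.5 tonne/day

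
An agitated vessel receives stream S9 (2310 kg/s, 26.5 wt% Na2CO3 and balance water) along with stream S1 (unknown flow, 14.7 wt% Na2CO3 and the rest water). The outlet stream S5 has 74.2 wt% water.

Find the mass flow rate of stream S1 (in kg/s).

145.7 kg/s

Let S1 be the unknown flow. Total out = 2310 + S1.
water balance: 1697.8 + 0.853·S1 = 0.742·(2310 + S1)
(0.853 − 0.742)·S1 = 0.742×2310 − 1697.8 = 16.17
S1 = 16.17 / 0.111 = 145.68 kg/s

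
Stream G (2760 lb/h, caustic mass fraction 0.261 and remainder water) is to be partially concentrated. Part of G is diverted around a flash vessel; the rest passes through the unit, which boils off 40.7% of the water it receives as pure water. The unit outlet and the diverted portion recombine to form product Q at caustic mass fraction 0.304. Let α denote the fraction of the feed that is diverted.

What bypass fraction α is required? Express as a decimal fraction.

All 2760×0.261 = 720.36 lb/h of caustic reaches Q, so Q = 720.36/0.304 = 2369.6 lb/h and vapour = 390.39 lb/h.
The evaporator receives (1−α)·2760 of feed at 0.739 water and removes 0.407 of that water:
0.407×0.739×(1−α)×2760 = 390.39
(1−α) = 390.39/830.13 = 0.4703;  α = 0.5297.

0.530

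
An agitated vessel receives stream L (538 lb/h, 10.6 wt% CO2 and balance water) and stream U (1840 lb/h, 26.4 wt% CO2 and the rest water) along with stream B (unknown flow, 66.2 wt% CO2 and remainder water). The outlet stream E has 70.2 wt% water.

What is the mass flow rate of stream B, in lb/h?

455.6 lb/h

Let B be the unknown flow. Total out = 2378 + B.
water balance: 1835.2 + 0.338·B = 0.702·(2378 + B)
(0.338 − 0.702)·B = 0.702×2378 − 1835.2 = -165.86
B = -165.86 / -0.364 = 455.65 lb/h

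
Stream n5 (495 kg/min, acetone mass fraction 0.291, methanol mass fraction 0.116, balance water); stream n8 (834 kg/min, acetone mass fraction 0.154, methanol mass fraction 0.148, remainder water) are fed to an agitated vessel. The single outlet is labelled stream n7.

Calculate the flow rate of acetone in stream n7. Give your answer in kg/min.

acetone out = acetone in = 495×0.291 + 834×0.154 = 272.48 kg/min.

272.5 kg/min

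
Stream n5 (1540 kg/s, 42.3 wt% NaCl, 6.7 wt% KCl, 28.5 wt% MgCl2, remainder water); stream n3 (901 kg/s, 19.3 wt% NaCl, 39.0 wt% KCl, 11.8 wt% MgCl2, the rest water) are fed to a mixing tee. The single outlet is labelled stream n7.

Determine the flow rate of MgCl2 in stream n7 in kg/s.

MgCl2 out = MgCl2 in = 1540×0.285 + 901×0.118 = 545.22 kg/s.

545.2 kg/s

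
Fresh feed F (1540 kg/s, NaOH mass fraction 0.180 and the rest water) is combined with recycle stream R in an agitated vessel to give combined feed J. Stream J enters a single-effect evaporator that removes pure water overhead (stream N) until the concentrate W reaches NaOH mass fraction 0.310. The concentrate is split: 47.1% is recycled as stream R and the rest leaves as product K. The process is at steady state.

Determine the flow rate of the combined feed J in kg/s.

2336 kg/s

Overall NaOH balance (none leaves overhead): NaOH in fresh feed = NaOH in product, i.e. 1540×0.180 = (1−0.471)·W·0.310.
W = 277.2/(0.310×0.529) = 1690.3 kg/s.
Recycle R = 0.471×1690.3 = 796.15 kg/s.
Combined feed J = 1540 + 796.15 = 2336.2 kg/s.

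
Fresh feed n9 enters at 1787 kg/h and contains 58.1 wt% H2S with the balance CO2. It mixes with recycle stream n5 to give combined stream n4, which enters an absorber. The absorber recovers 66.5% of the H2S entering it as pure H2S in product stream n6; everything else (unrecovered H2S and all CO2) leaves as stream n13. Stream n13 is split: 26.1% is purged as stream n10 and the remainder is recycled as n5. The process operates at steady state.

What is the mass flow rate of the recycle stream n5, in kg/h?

CO2 enters only via n9 and leaves only via the purge: 1787×0.419 = 0.261×(CO2 in n13), and the absorber passes all CO2, so CO2 in n4 = CO2 in n13 = 2868.8 kg/h.
H2S in n4: m_A = 1787×0.581 + (1−0.261)·(1−0.665)·m_A, so m_A = 1038.2/0.7524 = 1379.8 kg/h.
n13 = (1−0.665)×1379.8 + 2868.8 = 3331 kg/h.
Recycle n5 = (1−0.261)×3331 = 2461.6 kg/h.

2462 kg/h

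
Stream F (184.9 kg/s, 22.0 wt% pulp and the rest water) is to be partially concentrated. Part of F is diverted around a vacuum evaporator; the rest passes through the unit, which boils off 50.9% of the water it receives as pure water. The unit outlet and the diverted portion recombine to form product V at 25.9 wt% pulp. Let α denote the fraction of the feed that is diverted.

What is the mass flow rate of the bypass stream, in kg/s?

114.8 kg/s

All 184.9×0.220 = 40.678 kg/s of pulp reaches V, so V = 40.678/0.259 = 157.06 kg/s and vapour = 27.842 kg/s.
The evaporator receives (1−α)·184.9 of feed at 0.780 water and removes 0.509 of that water:
0.509×0.780×(1−α)×184.9 = 27.842
(1−α) = 27.842/73.409 = 0.3793;  α = 0.6207.
Bypass flow = 0.6207×184.9 = 114.77 kg/s.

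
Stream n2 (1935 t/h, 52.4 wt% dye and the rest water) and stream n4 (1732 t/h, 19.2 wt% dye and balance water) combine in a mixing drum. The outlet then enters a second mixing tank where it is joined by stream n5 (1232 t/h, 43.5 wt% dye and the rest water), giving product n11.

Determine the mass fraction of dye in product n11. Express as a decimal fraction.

Overall, product flow = 4899 t/h.
dye in = 1935×0.524 + 1732×0.192 + 1232×0.435 = 1882.4 t/h.
dye fraction in n11 = 0.384.

0.384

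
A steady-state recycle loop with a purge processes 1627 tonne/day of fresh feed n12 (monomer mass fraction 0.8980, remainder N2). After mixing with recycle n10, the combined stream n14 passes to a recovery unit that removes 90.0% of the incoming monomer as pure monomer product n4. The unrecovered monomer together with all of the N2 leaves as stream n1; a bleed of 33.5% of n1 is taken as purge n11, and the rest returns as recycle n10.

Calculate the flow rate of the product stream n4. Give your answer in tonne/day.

monomer in n14: m_A = 1627×0.898 + (1−0.335)·(1−0.900)·m_A, so m_A = 1461/0.9335 = 1565.1 tonne/day.
Product n4 = 0.900×1565.1 = 1408.6 tonne/day.

1409 tonne/day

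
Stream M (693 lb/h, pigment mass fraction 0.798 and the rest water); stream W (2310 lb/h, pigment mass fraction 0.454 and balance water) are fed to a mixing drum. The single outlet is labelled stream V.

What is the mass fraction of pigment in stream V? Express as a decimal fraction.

0.533

Total flow out = 693 + 2310 = 3003 lb/h.
pigment in = 693×0.798 + 2310×0.454 = 1601.8 lb/h.
pigment mass fraction in V = 1601.8/3003 = 0.533.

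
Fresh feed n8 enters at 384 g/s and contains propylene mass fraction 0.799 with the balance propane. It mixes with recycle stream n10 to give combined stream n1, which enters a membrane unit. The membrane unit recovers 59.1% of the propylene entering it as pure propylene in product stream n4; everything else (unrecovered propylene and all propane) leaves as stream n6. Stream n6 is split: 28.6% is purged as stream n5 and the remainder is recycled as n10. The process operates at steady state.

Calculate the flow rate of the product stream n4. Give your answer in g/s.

256.1 g/s

propylene in n1: m_A = 384×0.799 + (1−0.286)·(1−0.591)·m_A, so m_A = 306.82/0.7080 = 433.37 g/s.
Product n4 = 0.591×433.37 = 256.12 g/s.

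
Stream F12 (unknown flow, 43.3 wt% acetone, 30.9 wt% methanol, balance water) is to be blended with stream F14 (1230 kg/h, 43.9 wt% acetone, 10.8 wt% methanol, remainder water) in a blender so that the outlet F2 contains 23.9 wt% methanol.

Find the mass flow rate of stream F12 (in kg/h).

2302 kg/h

Let F12 be the unknown flow. Total out = 1230 + F12.
methanol balance: 132.84 + 0.309·F12 = 0.239·(1230 + F12)
(0.309 − 0.239)·F12 = 0.239×1230 − 132.84 = 161.13
F12 = 161.13 / 0.070 = 2301.9 kg/h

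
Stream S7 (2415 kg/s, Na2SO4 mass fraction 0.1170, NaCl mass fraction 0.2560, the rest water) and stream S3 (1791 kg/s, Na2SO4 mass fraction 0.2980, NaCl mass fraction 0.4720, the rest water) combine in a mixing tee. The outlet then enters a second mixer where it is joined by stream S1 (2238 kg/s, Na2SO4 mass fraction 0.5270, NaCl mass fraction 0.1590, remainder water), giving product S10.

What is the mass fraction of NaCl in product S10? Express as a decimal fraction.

Overall, product flow = 6444 kg/s.
NaCl in = 2415×0.256 + 1791×0.472 + 2238×0.159 = 1819.4 kg/s.
NaCl fraction in S10 = 0.2823.

0.2823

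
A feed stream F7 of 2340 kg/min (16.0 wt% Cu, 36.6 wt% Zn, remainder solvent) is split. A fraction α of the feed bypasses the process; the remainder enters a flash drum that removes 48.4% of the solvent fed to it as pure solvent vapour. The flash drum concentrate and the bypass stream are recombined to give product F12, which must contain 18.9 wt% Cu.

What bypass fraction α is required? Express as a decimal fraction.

0.331

All 2340×0.160 = 374.4 kg/min of Cu reaches F12, so F12 = 374.4/0.189 = 1981 kg/min and vapour = 359.05 kg/min.
The evaporator receives (1−α)·2340 of feed at 0.474 solvent and removes 0.484 of that solvent:
0.484×0.474×(1−α)×2340 = 359.05
(1−α) = 359.05/536.83 = 0.6688;  α = 0.3312.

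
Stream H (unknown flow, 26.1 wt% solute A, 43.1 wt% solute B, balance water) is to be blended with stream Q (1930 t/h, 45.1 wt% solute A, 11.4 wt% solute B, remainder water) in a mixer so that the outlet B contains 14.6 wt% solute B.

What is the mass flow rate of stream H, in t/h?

216.7 t/h

Let H be the unknown flow. Total out = 1930 + H.
solute B balance: 220.02 + 0.431·H = 0.146·(1930 + H)
(0.431 − 0.146)·H = 0.146×1930 − 220.02 = 61.76
H = 61.76 / 0.285 = 216.7 t/h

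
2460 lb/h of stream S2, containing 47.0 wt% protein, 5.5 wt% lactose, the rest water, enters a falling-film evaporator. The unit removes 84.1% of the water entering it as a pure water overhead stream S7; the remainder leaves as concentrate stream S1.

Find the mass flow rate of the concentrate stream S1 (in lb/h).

water entering = 2460×0.475 = 1168.5 lb/h; overhead removed = 0.841×1168.5 = 982.71 lb/h.
Concentrate = 2460 − 982.71 = 1477.3 lb/h.

1477 lb/h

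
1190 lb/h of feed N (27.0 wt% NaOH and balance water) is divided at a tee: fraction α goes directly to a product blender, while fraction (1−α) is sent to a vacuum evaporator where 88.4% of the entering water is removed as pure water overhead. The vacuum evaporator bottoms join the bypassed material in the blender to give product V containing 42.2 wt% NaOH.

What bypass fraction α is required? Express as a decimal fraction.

0.442

All 1190×0.270 = 321.3 lb/h of NaOH reaches V, so V = 321.3/0.422 = 761.37 lb/h and vapour = 428.63 lb/h.
The evaporator receives (1−α)·1190 of feed at 0.730 water and removes 0.884 of that water:
0.884×0.730×(1−α)×1190 = 428.63
(1−α) = 428.63/767.93 = 0.5582;  α = 0.4418.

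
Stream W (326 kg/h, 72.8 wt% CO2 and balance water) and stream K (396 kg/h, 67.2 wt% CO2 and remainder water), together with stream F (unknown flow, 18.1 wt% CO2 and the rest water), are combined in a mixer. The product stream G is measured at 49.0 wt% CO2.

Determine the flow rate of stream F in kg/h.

484.3 kg/h

Let F be the unknown flow. Total out = 722 + F.
CO2 balance: 503.44 + 0.181·F = 0.490·(722 + F)
(0.181 − 0.490)·F = 0.490×722 − 503.44 = -149.66
F = -149.66 / -0.309 = 484.34 kg/h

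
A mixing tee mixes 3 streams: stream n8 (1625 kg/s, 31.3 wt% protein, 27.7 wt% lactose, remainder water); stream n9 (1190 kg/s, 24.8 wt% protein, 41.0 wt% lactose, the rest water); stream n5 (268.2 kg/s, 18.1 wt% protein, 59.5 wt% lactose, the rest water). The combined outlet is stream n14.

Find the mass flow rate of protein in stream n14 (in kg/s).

protein out = protein in = 1625×0.313 + 1190×0.248 + 268.2×0.181 = 852.29 kg/s.

852.3 kg/s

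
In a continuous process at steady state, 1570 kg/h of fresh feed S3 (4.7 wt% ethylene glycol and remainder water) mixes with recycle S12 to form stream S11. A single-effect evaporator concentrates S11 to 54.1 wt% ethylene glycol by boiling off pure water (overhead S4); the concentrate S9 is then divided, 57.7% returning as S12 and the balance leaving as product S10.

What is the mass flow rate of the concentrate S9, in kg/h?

322.4 kg/h

Overall ethylene glycol balance (none leaves overhead): ethylene glycol in fresh feed = ethylene glycol in product, i.e. 1570×0.047 = (1−0.577)·S9·0.541.
S9 = 73.79/(0.541×0.423) = 322.45 kg/h.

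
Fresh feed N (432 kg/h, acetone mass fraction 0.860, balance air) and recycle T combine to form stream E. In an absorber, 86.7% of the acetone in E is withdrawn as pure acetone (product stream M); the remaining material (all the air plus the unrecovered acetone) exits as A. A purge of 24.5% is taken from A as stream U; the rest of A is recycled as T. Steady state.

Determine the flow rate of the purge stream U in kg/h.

73.94 kg/h

air enters only via N and leaves only via the purge: 432×0.140 = 0.245×(air in A), and the absorber passes all air, so air in E = air in A = 246.86 kg/h.
acetone in E: m_A = 432×0.860 + (1−0.245)·(1−0.867)·m_A, so m_A = 371.52/0.8996 = 412.99 kg/h.
A = (1−0.867)×412.99 + 246.86 = 301.78 kg/h.
Purge U = 0.245×301.78 = 73.937 kg/h.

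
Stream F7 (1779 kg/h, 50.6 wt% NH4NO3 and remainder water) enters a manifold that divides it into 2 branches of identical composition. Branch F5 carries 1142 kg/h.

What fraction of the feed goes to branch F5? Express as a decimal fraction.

Fraction to F5 = 1142/1779 = 0.6419.

0.642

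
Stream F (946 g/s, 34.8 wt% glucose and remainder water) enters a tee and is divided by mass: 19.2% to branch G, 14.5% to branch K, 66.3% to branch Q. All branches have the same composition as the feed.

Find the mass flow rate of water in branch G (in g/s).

118.4 g/s

Branch G total = 0.192×946 = 181.63 g/s.
water in G = 0.652×181.63 = 118.42 g/s.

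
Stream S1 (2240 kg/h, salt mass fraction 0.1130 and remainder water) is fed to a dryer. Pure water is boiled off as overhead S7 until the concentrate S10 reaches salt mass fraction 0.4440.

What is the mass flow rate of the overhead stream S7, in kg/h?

salt is conserved: 2240×0.113 = 253.12 kg/h all reports to the concentrate.
Concentrate = 253.12/(target fraction) = 570.09 kg/h.
Overhead = 2240 − 570.09 = 1669.9 kg/h.

1670 kg/h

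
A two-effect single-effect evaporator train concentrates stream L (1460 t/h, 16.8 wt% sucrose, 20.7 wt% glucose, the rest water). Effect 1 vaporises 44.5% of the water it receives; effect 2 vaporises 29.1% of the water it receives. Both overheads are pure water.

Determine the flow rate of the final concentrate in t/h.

water in feed = 1460×0.625 = 912.5 t/h.
After stage 1: water left = (1−0.445)×912.5 = 506.44; stream total = 1053.9 t/h.
After stage 2: water left = (1−0.291)×506.44 = 359.06; final concentrate = 906.56 t/h.

906.6 t/h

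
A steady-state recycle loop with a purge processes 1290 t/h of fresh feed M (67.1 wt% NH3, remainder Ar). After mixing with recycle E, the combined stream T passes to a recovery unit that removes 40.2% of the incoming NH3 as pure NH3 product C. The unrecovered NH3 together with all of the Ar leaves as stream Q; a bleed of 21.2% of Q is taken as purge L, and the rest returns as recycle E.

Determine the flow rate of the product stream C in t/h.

658.1 t/h

NH3 in T: m_A = 1290×0.671 + (1−0.212)·(1−0.402)·m_A, so m_A = 865.59/0.5288 = 1637 t/h.
Product C = 0.402×1637 = 658.06 t/h.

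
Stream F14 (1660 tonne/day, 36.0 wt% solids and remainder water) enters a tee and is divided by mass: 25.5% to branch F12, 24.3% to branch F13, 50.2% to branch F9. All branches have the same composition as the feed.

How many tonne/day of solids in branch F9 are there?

300 tonne/day

Branch F9 total = 0.502×1660 = 833.32 tonne/day.
solids in F9 = 0.360×833.32 = 300 tonne/day.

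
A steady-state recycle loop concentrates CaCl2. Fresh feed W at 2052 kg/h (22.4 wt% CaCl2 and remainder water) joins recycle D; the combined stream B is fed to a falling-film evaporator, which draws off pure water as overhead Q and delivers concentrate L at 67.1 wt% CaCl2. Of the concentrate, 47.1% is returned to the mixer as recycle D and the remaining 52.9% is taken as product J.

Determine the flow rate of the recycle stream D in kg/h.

609.9 kg/h

Overall CaCl2 balance (none leaves overhead): CaCl2 in fresh feed = CaCl2 in product, i.e. 2052×0.224 = (1−0.471)·L·0.671.
L = 459.65/(0.671×0.529) = 1294.9 kg/h.
Recycle D = 0.471×1294.9 = 609.91 kg/h.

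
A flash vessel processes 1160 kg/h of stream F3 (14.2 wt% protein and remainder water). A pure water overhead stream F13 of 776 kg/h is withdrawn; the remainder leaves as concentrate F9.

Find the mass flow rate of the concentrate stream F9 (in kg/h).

Concentrate = 1160 − 776 = 384 kg/h.

384 kg/h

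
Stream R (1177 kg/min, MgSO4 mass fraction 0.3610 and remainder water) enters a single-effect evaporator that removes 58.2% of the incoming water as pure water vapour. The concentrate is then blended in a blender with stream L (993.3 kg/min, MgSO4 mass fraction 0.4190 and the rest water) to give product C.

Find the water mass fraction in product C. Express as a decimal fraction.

Vapour removed = 0.582×0.639×1177 = 437.72 kg/min; concentrate = 739.28 kg/min.
water reaching the mixer = 314.38 (from concentrate) + 993.3×0.581 = 891.49 kg/min.
Product flow = 739.28 + 993.3 = 1732.6 kg/min; water fraction = 0.5145.

0.5145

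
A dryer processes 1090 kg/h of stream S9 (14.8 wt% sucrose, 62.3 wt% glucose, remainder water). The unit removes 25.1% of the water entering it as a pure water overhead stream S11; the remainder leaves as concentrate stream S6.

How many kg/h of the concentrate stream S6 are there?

water entering = 1090×0.229 = 249.61 kg/h; overhead removed = 0.251×249.61 = 62.652 kg/h.
Concentrate = 1090 − 62.652 = 1027.3 kg/h.

1027 kg/h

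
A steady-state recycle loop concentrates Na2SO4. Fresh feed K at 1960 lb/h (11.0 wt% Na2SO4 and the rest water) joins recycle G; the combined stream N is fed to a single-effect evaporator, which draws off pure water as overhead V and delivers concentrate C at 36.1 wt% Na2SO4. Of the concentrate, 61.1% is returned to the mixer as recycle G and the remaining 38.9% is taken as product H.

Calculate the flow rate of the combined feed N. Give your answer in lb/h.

2898 lb/h

Overall Na2SO4 balance (none leaves overhead): Na2SO4 in fresh feed = Na2SO4 in product, i.e. 1960×0.110 = (1−0.611)·C·0.361.
C = 215.6/(0.361×0.389) = 1535.3 lb/h.
Recycle G = 0.611×1535.3 = 938.07 lb/h.
Combined feed N = 1960 + 938.07 = 2898.1 lb/h.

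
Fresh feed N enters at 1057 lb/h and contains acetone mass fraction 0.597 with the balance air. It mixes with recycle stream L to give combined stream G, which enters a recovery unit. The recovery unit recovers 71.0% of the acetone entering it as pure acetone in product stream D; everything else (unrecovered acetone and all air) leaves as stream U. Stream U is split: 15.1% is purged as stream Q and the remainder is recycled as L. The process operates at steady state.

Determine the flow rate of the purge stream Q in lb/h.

air enters only via N and leaves only via the purge: 1057×0.403 = 0.151×(air in U), and the recovery unit passes all air, so air in G = air in U = 2821 lb/h.
acetone in G: m_A = 1057×0.597 + (1−0.151)·(1−0.710)·m_A, so m_A = 631.03/0.7538 = 837.14 lb/h.
U = (1−0.710)×837.14 + 2821 = 3063.8 lb/h.
Purge Q = 0.151×3063.8 = 462.63 lb/h.

462.6 lb/h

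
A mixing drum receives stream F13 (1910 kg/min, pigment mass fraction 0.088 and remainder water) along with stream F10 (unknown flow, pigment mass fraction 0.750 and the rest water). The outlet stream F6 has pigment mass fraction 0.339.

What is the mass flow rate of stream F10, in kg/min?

Let F10 be the unknown flow. Total out = 1910 + F10.
pigment balance: 168.08 + 0.750·F10 = 0.339·(1910 + F10)
(0.750 − 0.339)·F10 = 0.339×1910 − 168.08 = 479.41
F10 = 479.41 / 0.411 = 1166.4 kg/min

1166 kg/min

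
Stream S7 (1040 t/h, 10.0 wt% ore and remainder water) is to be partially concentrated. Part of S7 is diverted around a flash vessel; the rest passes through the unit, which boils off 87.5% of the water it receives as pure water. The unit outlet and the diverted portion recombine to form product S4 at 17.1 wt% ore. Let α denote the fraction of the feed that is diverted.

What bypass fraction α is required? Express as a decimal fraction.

0.473

All 1040×0.100 = 104 t/h of ore reaches S4, so S4 = 104/0.171 = 608.19 t/h and vapour = 431.81 t/h.
The evaporator receives (1−α)·1040 of feed at 0.900 water and removes 0.875 of that water:
0.875×0.900×(1−α)×1040 = 431.81
(1−α) = 431.81/819 = 0.5272;  α = 0.4728.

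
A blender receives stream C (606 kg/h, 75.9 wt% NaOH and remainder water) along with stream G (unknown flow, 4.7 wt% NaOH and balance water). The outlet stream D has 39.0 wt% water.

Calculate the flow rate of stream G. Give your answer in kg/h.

160.4 kg/h

Let G be the unknown flow. Total out = 606 + G.
water balance: 146.05 + 0.953·G = 0.390·(606 + G)
(0.953 − 0.390)·G = 0.390×606 − 146.05 = 90.294
G = 90.294 / 0.563 = 160.38 kg/h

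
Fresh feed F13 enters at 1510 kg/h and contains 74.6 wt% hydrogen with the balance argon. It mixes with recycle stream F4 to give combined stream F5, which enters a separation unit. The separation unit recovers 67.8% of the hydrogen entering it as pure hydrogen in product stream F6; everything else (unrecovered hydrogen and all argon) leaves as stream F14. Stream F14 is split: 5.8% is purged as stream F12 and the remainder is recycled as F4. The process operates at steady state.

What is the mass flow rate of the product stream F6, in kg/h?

1096 kg/h

hydrogen in F5: m_A = 1510×0.746 + (1−0.058)·(1−0.678)·m_A, so m_A = 1126.5/0.6967 = 1616.9 kg/h.
Product F6 = 0.678×1616.9 = 1096.3 kg/h.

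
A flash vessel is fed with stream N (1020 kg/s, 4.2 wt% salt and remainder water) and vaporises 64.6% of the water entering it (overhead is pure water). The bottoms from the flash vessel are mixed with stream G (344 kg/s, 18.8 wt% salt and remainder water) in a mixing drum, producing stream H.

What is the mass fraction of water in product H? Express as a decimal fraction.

0.853

Vapour removed = 0.646×0.958×1020 = 631.25 kg/s; concentrate = 388.75 kg/s.
water reaching the mixer = 345.91 (from concentrate) + 344×0.812 = 625.24 kg/s.
Product flow = 388.75 + 344 = 732.75 kg/s; water fraction = 0.853.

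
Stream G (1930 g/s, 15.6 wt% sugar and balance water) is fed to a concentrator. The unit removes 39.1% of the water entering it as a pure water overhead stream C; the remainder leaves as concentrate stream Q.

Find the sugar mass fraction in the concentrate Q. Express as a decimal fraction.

0.233

sugar is not removed: 1930×0.156 = 301.08 g/s of sugar enters Q.
water entering = 1930×0.844 = 1628.9 g/s; overhead removed = 0.391×1628.9 = 636.91 g/s.
Concentrate = 1930 − 636.91 = 1293.1 g/s.
Mass fraction = 301.08/1293.1 = 0.233.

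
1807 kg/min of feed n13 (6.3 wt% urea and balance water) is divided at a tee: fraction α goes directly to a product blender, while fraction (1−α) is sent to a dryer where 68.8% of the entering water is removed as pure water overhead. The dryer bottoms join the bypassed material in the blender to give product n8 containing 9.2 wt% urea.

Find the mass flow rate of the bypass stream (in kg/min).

923.4 kg/min

All 1807×0.063 = 113.84 kg/min of urea reaches n8, so n8 = 113.84/0.092 = 1237.4 kg/min and vapour = 569.6 kg/min.
The evaporator receives (1−α)·1807 of feed at 0.937 water and removes 0.688 of that water:
0.688×0.937×(1−α)×1807 = 569.6
(1−α) = 569.6/1164.9 = 0.4890;  α = 0.5110.
Bypass flow = 0.5110×1807 = 923.43 kg/min.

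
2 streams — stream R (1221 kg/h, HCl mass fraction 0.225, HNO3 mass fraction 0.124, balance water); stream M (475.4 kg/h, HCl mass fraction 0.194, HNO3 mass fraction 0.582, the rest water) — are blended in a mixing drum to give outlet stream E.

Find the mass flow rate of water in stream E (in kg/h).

901.4 kg/h

water out = water in = 1221×0.651 + 475.4×0.224 = 901.36 kg/h.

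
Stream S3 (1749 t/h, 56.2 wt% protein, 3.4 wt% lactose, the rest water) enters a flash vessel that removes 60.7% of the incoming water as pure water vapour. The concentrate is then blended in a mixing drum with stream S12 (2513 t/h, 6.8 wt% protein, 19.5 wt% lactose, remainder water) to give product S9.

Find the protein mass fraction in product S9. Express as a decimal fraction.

Vapour removed = 0.607×0.404×1749 = 428.9 t/h; concentrate = 1320.1 t/h.
protein reaching the mixer = 982.94 (from concentrate) + 2513×0.068 = 1153.8 t/h.
Product flow = 1320.1 + 2513 = 3833.1 t/h; protein fraction = 0.3010.

0.3010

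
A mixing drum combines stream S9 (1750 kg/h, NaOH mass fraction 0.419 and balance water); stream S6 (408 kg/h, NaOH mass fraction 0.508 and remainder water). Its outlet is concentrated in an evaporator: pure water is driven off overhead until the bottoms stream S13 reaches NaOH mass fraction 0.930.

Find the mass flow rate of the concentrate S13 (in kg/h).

NaOH entering = 1750×0.419 + 408×0.508 = 940.51 kg/h.
All NaOH reports to S13, so S13 = 940.51/0.930 = 1011.3 kg/h.

1011 kg/h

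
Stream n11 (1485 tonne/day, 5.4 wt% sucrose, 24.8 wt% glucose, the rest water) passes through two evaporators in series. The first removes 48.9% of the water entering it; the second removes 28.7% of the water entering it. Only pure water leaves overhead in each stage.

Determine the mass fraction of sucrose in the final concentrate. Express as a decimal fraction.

water in feed = 1485×0.698 = 1036.5 tonne/day.
After stage 1: water left = (1−0.489)×1036.5 = 529.67; stream total = 978.14 tonne/day.
After stage 2: water left = (1−0.287)×529.67 = 377.65; final concentrate = 826.12 tonne/day.
sucrose fraction = 80.19/826.12 = 0.097.

0.097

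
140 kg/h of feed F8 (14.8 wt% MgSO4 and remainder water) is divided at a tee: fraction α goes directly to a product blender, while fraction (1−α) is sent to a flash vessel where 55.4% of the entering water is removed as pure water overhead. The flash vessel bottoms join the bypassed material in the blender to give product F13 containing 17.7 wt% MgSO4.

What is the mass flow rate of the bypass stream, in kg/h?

All 140×0.148 = 20.72 kg/h of MgSO4 reaches F13, so F13 = 20.72/0.177 = 117.06 kg/h and vapour = 22.938 kg/h.
The evaporator receives (1−α)·140 of feed at 0.852 water and removes 0.554 of that water:
0.554×0.852×(1−α)×140 = 22.938
(1−α) = 22.938/66.081 = 0.3471;  α = 0.6529.
Bypass flow = 0.6529×140 = 91.404 kg/h.

91.4 kg/h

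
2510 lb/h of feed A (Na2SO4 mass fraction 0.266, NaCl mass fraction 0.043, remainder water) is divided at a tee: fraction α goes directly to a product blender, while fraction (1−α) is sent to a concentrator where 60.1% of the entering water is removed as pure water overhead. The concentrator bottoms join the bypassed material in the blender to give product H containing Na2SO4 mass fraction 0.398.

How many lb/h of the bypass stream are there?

505.5 lb/h

All 2510×0.266 = 667.66 lb/h of Na2SO4 reaches H, so H = 667.66/0.398 = 1677.5 lb/h and vapour = 832.46 lb/h.
The evaporator receives (1−α)·2510 of feed at 0.691 water and removes 0.601 of that water:
0.601×0.691×(1−α)×2510 = 832.46
(1−α) = 832.46/1042.4 = 0.7986;  α = 0.2014.
Bypass flow = 0.2014×2510 = 505.47 lb/h.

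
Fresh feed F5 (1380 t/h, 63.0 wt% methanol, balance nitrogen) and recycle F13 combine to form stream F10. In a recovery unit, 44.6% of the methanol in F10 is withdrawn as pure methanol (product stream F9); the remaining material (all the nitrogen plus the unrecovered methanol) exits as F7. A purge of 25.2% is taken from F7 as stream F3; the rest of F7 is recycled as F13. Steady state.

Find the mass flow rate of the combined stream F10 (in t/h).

3511 t/h

nitrogen enters only via F5 and leaves only via the purge: 1380×0.370 = 0.252×(nitrogen in F7), and the recovery unit passes all nitrogen, so nitrogen in F10 = nitrogen in F7 = 2026.2 t/h.
methanol in F10: m_A = 1380×0.630 + (1−0.252)·(1−0.446)·m_A, so m_A = 869.4/0.5856 = 1484.6 t/h.
F10 = 1484.6 + 2026.2 = 3510.8 t/h.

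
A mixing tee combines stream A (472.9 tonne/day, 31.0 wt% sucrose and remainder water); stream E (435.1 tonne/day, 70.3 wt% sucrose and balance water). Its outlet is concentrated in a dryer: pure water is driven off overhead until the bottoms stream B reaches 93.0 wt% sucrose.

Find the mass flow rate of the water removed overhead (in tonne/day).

sucrose entering = 472.9×0.310 + 435.1×0.703 = 452.47 tonne/day.
All sucrose reports to B, so B = 452.47/0.930 = 486.53 tonne/day.
Total feed = 908 tonne/day; overhead = 908 − 486.53 = 421.47 tonne/day.

421.5 tonne/day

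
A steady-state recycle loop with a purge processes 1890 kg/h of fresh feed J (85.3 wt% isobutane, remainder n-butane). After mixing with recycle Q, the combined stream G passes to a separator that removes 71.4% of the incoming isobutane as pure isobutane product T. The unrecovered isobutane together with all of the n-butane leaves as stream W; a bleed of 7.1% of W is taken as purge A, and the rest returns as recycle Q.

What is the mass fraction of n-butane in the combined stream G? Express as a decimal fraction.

n-butane enters only via J and leaves only via the purge: 1890×0.147 = 0.071×(n-butane in W), and the separator passes all n-butane, so n-butane in G = n-butane in W = 3913.1 kg/h.
isobutane in G: m_A = 1890×0.853 + (1−0.071)·(1−0.714)·m_A, so m_A = 1612.2/0.7343 = 2195.5 kg/h.
G = 2195.5 + 3913.1 = 6108.6 kg/h.
n-butane fraction in G = 3913.1/6108.6 = 0.641.

0.641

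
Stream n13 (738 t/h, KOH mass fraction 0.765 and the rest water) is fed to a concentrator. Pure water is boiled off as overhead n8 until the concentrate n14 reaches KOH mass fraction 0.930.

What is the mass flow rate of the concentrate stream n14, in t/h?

KOH is conserved: 738×0.765 = 564.57 t/h all reports to the concentrate.
Concentrate = 564.57/(target fraction) = 607.06 t/h.

607.1 t/h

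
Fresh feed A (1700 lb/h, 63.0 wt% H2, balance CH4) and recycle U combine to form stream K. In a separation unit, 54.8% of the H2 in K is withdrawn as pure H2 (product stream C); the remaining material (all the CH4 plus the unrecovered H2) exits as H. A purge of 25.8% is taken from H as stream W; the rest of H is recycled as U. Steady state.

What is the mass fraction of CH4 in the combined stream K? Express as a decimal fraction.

0.602

CH4 enters only via A and leaves only via the purge: 1700×0.370 = 0.258×(CH4 in H), and the separation unit passes all CH4, so CH4 in K = CH4 in H = 2438 lb/h.
H2 in K: m_A = 1700×0.630 + (1−0.258)·(1−0.548)·m_A, so m_A = 1071/0.6646 = 1611.5 lb/h.
K = 1611.5 + 2438 = 4049.4 lb/h.
CH4 fraction in K = 2438/4049.4 = 0.602.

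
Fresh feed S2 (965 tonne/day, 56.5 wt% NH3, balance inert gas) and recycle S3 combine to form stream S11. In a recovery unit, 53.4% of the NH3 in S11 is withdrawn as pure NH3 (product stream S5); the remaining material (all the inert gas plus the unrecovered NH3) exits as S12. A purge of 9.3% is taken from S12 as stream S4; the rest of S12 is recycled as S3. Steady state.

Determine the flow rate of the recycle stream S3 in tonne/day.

inert gas enters only via S2 and leaves only via the purge: 965×0.435 = 0.093×(inert gas in S12), and the recovery unit passes all inert gas, so inert gas in S11 = inert gas in S12 = 4513.7 tonne/day.
NH3 in S11: m_A = 965×0.565 + (1−0.093)·(1−0.534)·m_A, so m_A = 545.22/0.5773 = 944.38 tonne/day.
S12 = (1−0.534)×944.38 + 4513.7 = 4953.8 tonne/day.
Recycle S3 = (1−0.093)×4953.8 = 4493.1 tonne/day.

4493 tonne/day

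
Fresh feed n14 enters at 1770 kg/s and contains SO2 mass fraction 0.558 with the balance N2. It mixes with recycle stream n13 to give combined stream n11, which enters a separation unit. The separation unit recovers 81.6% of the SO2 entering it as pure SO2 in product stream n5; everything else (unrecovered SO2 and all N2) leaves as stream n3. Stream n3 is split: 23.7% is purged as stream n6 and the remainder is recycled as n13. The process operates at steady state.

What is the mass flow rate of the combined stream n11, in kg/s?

4450 kg/s

N2 enters only via n14 and leaves only via the purge: 1770×0.442 = 0.237×(N2 in n3), and the separation unit passes all N2, so N2 in n11 = N2 in n3 = 3301 kg/s.
SO2 in n11: m_A = 1770×0.558 + (1−0.237)·(1−0.816)·m_A, so m_A = 987.66/0.8596 = 1149 kg/s.
n11 = 1149 + 3301 = 4450 kg/s.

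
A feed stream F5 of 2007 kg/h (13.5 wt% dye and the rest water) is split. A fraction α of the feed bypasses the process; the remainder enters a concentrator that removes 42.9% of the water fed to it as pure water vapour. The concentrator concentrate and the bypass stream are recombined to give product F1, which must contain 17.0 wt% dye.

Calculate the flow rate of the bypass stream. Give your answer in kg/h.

All 2007×0.135 = 270.94 kg/h of dye reaches F1, so F1 = 270.94/0.170 = 1593.8 kg/h and vapour = 413.21 kg/h.
The evaporator receives (1−α)·2007 of feed at 0.865 water and removes 0.429 of that water:
0.429×0.865×(1−α)×2007 = 413.21
(1−α) = 413.21/744.77 = 0.5548;  α = 0.4452.
Bypass flow = 0.4452×2007 = 893.49 kg/h.

893.5 kg/h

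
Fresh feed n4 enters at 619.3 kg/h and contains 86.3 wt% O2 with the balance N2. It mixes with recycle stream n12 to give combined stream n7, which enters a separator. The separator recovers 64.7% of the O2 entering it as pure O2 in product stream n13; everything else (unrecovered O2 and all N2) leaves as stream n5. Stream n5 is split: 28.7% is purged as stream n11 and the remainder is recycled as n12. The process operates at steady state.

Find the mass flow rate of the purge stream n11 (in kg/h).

157.2 kg/h

N2 enters only via n4 and leaves only via the purge: 619.3×0.137 = 0.287×(N2 in n5), and the separator passes all N2, so N2 in n7 = N2 in n5 = 295.62 kg/h.
O2 in n7: m_A = 619.3×0.863 + (1−0.287)·(1−0.647)·m_A, so m_A = 534.46/0.7483 = 714.22 kg/h.
n5 = (1−0.647)×714.22 + 295.62 = 547.74 kg/h.
Purge n11 = 0.287×547.74 = 157.2 kg/h.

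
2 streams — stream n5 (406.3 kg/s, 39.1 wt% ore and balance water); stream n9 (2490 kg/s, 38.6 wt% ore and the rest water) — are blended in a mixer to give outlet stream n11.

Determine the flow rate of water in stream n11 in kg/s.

water out = water in = 406.3×0.609 + 2490×0.614 = 1776.3 kg/s.

1776 kg/s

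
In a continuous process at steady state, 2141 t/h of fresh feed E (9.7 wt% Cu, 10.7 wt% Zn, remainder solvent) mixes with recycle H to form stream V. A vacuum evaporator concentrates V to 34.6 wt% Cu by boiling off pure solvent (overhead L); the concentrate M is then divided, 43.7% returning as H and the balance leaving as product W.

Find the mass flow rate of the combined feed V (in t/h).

2607 t/h

Overall Cu balance (none leaves overhead): Cu in fresh feed = Cu in product, i.e. 2141×0.097 = (1−0.437)·M·0.346.
M = 207.68/(0.346×0.563) = 1066.1 t/h.
Recycle H = 0.437×1066.1 = 465.89 t/h.
Combined feed V = 2141 + 465.89 = 2606.9 t/h.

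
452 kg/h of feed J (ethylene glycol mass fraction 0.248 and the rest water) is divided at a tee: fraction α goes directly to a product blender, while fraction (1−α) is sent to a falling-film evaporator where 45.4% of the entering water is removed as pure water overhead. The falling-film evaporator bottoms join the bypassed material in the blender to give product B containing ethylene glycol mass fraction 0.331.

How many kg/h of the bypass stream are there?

All 452×0.248 = 112.1 kg/h of ethylene glycol reaches B, so B = 112.1/0.331 = 338.66 kg/h and vapour = 113.34 kg/h.
The evaporator receives (1−α)·452 of feed at 0.752 water and removes 0.454 of that water:
0.454×0.752×(1−α)×452 = 113.34
(1−α) = 113.34/154.32 = 0.7345;  α = 0.2655.
Bypass flow = 0.2655×452 = 120.02 kg/h.

120 kg/h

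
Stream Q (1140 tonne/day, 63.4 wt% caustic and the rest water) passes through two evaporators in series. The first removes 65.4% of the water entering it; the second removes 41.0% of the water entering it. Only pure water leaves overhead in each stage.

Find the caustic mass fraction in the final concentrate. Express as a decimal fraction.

water in feed = 1140×0.366 = 417.24 tonne/day.
After stage 1: water left = (1−0.654)×417.24 = 144.37; stream total = 867.13 tonne/day.
After stage 2: water left = (1−0.410)×144.37 = 85.175; final concentrate = 807.94 tonne/day.
caustic fraction = 722.76/807.94 = 0.895.

0.895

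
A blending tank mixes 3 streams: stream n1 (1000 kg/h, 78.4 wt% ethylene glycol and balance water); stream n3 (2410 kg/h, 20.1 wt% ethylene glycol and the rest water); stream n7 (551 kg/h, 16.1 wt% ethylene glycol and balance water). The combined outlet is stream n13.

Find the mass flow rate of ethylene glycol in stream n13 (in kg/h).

1357 kg/h

ethylene glycol out = ethylene glycol in = 1000×0.784 + 2410×0.201 + 551×0.161 = 1357.1 kg/h.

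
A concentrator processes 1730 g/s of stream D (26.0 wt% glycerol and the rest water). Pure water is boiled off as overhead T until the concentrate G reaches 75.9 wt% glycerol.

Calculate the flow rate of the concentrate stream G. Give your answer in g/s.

592.6 g/s

glycerol is conserved: 1730×0.260 = 449.8 g/s all reports to the concentrate.
Concentrate = 449.8/(target fraction) = 592.62 g/s.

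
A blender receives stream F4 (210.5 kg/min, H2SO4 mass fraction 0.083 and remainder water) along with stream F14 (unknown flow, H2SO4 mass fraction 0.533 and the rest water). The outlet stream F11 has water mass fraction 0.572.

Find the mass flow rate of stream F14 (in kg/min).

Let F14 be the unknown flow. Total out = 210.5 + F14.
water balance: 193.03 + 0.467·F14 = 0.572·(210.5 + F14)
(0.467 − 0.572)·F14 = 0.572×210.5 − 193.03 = -72.623
F14 = -72.623 / -0.105 = 691.64 kg/min

691.6 kg/min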